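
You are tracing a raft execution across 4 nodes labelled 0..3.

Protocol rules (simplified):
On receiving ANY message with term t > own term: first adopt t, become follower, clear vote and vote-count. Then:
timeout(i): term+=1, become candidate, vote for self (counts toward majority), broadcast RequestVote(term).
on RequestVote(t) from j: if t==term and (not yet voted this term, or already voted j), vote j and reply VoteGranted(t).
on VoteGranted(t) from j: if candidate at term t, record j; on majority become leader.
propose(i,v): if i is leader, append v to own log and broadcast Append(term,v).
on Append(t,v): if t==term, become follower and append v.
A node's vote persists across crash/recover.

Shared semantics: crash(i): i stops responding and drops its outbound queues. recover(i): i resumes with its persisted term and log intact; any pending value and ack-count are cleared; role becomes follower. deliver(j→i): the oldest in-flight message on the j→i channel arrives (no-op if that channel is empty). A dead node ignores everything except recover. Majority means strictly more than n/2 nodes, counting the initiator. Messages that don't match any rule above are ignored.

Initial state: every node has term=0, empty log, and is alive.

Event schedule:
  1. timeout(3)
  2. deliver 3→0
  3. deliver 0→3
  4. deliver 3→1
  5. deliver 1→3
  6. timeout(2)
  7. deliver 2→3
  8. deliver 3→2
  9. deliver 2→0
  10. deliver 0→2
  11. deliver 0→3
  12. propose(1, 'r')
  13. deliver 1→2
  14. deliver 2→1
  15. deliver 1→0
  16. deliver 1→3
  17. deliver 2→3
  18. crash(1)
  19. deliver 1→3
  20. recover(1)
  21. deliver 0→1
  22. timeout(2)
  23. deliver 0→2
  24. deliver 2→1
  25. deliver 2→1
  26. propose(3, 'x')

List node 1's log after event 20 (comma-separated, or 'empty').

empty

1. timeout(3):  <3:cand t1 ->
2. deliver 3→0:  <0:foll t1 ->
3. deliver 0→3:  nop
4. deliver 3→1:  <1:foll t1 ->
5. deliver 1→3:  <3:lead t1 ->
6. timeout(2):  <2:cand t1 ->
7. deliver 2→3:  nop
8. deliver 3→2:  nop
9. deliver 2→0:  nop
10. deliver 0→2:  nop
11. deliver 0→3:  nop
12. propose(1,'r'):  nop
13. deliver 1→2:  nop
14. deliver 2→1:  nop
15. deliver 1→0:  nop
16. deliver 1→3:  nop
17. deliver 2→3:  nop
18. crash(1):  <1:✗foll t1 ->
19. deliver 1→3:  nop
20. recover(1):  <1:foll t1 ->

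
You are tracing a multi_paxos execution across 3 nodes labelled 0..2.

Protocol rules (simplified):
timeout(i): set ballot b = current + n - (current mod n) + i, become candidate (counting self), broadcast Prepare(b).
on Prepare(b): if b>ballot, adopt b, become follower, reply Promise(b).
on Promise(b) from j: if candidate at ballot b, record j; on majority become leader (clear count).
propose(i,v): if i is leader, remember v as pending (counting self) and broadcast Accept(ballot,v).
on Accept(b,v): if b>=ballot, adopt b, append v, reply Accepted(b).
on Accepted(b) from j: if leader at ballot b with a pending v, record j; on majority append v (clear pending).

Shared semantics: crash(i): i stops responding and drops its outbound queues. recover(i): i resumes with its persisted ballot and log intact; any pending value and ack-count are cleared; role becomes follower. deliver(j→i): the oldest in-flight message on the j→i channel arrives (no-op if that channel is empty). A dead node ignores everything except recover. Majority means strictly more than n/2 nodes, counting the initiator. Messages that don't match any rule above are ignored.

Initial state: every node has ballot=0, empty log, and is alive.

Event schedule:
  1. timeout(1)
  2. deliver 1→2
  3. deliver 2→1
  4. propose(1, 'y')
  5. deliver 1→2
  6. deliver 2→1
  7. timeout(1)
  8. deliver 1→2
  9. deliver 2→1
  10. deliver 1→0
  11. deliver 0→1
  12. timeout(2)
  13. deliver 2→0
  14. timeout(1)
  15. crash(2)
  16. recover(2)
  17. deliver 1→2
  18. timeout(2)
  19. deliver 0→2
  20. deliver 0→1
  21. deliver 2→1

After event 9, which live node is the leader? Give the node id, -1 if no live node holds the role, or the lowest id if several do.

step 1 timeout(1): 1={cand,b=4,log=-}
step 2 deliver 1→2: 2={foll,b=4,log=-}
step 3 deliver 2→1: 1={lead,b=4,log=-}
step 4 propose(1,'y'): —
step 5 deliver 1→2: 2={foll,b=4,log=y}
step 6 deliver 2→1: 1={lead,b=4,log=y}
step 7 timeout(1): 1={cand,b=7,log=y}
step 8 deliver 1→2: 2={foll,b=7,log=y}
step 9 deliver 2→1: 1={lead,b=7,log=y}

1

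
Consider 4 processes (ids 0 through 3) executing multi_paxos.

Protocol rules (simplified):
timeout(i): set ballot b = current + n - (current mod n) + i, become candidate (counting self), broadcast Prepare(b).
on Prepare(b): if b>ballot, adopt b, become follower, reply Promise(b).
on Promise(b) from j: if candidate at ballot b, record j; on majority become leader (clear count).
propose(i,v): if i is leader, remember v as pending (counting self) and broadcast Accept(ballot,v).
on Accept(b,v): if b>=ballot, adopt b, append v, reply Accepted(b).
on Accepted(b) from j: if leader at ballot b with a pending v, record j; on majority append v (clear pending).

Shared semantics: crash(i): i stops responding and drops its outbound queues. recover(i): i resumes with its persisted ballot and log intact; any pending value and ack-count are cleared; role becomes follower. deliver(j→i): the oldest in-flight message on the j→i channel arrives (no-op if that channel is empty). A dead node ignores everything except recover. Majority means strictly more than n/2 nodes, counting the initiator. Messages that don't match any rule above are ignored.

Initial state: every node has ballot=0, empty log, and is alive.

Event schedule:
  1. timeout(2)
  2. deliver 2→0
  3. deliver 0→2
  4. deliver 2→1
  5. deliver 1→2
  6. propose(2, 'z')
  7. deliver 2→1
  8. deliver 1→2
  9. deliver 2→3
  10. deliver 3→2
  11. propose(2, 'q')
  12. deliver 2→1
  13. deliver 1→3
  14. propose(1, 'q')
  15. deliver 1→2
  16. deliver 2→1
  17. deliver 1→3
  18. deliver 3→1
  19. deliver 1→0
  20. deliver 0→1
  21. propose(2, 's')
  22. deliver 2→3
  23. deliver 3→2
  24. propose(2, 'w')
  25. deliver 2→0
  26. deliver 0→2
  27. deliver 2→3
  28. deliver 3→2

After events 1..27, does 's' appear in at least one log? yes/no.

no

after 1 — timeout(2): n2:cand/b6/[-]
after 2 — deliver 2→0: n0:foll/b6/[-]
after 3 — deliver 0→2: ·
after 4 — deliver 2→1: n1:foll/b6/[-]
after 5 — deliver 1→2: n2:lead/b6/[-]
after 6 — propose(2,'z'): ·
after 7 — deliver 2→1: n1:foll/b6/[z]
after 8 — deliver 1→2: ·
after 9 — deliver 2→3: n3:foll/b6/[-]
after 10 — deliver 3→2: ·
after 11 — propose(2,'q'): ·
after 12 — deliver 2→1: n1:foll/b6/[z,q]
after 13 — deliver 1→3: ·
after 14 — propose(1,'q'): ·
after 15 — deliver 1→2: ·
after 16 — deliver 2→1: ·
after 17 — deliver 1→3: ·
after 18 — deliver 3→1: ·
after 19 — deliver 1→0: ·
after 20 — deliver 0→1: ·
after 21 — propose(2,'s'): ·
after 22 — deliver 2→3: n3:foll/b6/[z]
after 23 — deliver 3→2: ·
after 24 — propose(2,'w'): ·
after 25 — deliver 2→0: n0:foll/b6/[z]
after 26 — deliver 0→2: ·
after 27 — deliver 2→3: n3:foll/b6/[z,q]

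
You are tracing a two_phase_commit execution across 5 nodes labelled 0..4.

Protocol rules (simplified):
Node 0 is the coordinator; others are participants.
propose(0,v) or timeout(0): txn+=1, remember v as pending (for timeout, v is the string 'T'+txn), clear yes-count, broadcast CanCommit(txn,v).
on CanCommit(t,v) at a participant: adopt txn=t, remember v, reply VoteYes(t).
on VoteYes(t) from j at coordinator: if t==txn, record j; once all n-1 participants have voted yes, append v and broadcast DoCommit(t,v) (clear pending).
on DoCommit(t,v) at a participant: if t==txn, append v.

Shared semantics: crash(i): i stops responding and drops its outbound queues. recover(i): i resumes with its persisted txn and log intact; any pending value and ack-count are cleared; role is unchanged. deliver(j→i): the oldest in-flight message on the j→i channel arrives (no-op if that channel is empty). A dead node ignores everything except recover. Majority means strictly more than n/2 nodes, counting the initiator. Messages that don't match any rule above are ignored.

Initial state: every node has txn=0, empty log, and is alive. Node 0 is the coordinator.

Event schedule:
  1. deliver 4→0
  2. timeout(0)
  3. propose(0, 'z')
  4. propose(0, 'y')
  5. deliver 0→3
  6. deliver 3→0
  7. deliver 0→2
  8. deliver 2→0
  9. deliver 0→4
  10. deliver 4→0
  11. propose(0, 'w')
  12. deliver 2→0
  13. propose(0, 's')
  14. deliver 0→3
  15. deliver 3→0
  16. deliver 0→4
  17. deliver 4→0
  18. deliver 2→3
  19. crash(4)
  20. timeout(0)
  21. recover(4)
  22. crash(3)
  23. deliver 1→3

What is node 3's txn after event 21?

2

step 1 deliver 4→0: —
step 2 timeout(0): 0={coor,t=1,log=-}
step 3 propose(0,'z'): 0={coor,t=2,log=-}
step 4 propose(0,'y'): 0={coor,t=3,log=-}
step 5 deliver 0→3: 3={part,t=1,log=-}
step 6 deliver 3→0: —
step 7 deliver 0→2: 2={part,t=1,log=-}
step 8 deliver 2→0: —
step 9 deliver 0→4: 4={part,t=1,log=-}
step 10 deliver 4→0: —
step 11 propose(0,'w'): 0={coor,t=4,log=-}
step 12 deliver 2→0: —
step 13 propose(0,'s'): 0={coor,t=5,log=-}
step 14 deliver 0→3: 3={part,t=2,log=-}
step 15 deliver 3→0: —
step 16 deliver 0→4: 4={part,t=2,log=-}
step 17 deliver 4→0: —
step 18 deliver 2→3: —
step 19 crash(4): 4={✗part,t=2,log=-}
step 20 timeout(0): 0={coor,t=6,log=-}
step 21 recover(4): 4={part,t=2,log=-}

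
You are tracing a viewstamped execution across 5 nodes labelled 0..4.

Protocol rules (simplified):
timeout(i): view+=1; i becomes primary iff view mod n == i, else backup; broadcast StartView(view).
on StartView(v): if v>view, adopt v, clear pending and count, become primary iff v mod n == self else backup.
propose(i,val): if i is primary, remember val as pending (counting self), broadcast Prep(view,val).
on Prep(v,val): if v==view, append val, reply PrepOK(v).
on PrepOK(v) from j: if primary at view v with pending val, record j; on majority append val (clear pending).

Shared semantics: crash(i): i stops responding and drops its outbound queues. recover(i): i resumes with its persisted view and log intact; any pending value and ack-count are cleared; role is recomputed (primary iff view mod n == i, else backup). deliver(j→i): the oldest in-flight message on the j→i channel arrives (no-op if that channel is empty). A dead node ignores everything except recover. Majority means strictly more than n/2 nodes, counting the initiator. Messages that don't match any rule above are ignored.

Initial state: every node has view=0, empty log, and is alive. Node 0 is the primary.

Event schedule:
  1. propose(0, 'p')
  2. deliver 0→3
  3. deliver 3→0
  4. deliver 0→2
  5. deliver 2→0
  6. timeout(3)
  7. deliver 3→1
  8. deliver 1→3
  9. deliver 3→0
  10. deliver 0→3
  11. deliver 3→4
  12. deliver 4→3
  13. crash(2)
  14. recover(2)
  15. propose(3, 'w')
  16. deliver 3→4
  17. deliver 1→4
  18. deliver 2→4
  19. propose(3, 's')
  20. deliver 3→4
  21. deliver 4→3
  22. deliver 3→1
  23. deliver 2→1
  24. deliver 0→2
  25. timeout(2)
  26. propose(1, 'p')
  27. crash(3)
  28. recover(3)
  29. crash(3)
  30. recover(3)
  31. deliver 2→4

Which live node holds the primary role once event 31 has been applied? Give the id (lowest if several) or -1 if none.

1. propose(0,'p'):  nop
2. deliver 0→3:  <3:back v0 p>
3. deliver 3→0:  nop
4. deliver 0→2:  <2:back v0 p>
5. deliver 2→0:  <0:prim v0 p>
6. timeout(3):  <3:back v1 p>
7. deliver 3→1:  <1:prim v1 ->
8. deliver 1→3:  nop
9. deliver 3→0:  <0:back v1 p>
10. deliver 0→3:  nop
11. deliver 3→4:  <4:back v1 ->
12. deliver 4→3:  nop
13. crash(2):  <2:✗back v0 p>
14. recover(2):  <2:back v0 p>
15. propose(3,'w'):  nop
16. deliver 3→4:  nop
17. deliver 1→4:  nop
18. deliver 2→4:  nop
19. propose(3,'s'):  nop
20. deliver 3→4:  nop
21. deliver 4→3:  nop
22. deliver 3→1:  nop
23. deliver 2→1:  nop
24. deliver 0→2:  nop
25. timeout(2):  <2:back v1 p>
26. propose(1,'p'):  nop
27. crash(3):  <3:✗back v1 p>
28. recover(3):  <3:back v1 p>
29. crash(3):  <3:✗back v1 p>
30. recover(3):  <3:back v1 p>
31. deliver 2→4:  nop

1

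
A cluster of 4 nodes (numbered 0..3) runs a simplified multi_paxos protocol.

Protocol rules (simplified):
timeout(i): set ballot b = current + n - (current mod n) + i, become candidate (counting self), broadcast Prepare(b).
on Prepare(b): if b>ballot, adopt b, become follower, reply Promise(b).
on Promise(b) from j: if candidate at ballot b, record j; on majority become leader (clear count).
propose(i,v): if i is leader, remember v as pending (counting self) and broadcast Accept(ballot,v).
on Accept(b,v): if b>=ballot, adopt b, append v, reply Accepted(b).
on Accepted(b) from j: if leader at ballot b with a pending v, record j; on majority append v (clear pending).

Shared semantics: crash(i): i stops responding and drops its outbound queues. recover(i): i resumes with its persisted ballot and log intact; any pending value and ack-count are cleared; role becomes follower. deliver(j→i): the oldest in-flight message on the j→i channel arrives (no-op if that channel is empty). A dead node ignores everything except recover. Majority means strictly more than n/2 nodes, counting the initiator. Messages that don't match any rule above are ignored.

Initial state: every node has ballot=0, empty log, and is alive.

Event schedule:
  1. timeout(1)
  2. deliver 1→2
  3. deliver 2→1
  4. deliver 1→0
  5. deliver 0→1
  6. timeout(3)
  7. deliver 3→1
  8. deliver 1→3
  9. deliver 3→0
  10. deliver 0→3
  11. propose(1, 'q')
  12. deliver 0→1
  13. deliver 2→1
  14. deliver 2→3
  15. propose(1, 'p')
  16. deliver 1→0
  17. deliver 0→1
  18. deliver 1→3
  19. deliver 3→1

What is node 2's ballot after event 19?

5

1. timeout(1):  <1:cand b5 ->
2. deliver 1→2:  <2:foll b5 ->
3. deliver 2→1:  nop
4. deliver 1→0:  <0:foll b5 ->
5. deliver 0→1:  <1:lead b5 ->
6. timeout(3):  <3:cand b7 ->
7. deliver 3→1:  <1:foll b7 ->
8. deliver 1→3:  nop
9. deliver 3→0:  <0:foll b7 ->
10. deliver 0→3:  nop
11. propose(1,'q'):  nop
12. deliver 0→1:  nop
13. deliver 2→1:  nop
14. deliver 2→3:  nop
15. propose(1,'p'):  nop
16. deliver 1→0:  nop
17. deliver 0→1:  nop
18. deliver 1→3:  <3:lead b7 ->
19. deliver 3→1:  nop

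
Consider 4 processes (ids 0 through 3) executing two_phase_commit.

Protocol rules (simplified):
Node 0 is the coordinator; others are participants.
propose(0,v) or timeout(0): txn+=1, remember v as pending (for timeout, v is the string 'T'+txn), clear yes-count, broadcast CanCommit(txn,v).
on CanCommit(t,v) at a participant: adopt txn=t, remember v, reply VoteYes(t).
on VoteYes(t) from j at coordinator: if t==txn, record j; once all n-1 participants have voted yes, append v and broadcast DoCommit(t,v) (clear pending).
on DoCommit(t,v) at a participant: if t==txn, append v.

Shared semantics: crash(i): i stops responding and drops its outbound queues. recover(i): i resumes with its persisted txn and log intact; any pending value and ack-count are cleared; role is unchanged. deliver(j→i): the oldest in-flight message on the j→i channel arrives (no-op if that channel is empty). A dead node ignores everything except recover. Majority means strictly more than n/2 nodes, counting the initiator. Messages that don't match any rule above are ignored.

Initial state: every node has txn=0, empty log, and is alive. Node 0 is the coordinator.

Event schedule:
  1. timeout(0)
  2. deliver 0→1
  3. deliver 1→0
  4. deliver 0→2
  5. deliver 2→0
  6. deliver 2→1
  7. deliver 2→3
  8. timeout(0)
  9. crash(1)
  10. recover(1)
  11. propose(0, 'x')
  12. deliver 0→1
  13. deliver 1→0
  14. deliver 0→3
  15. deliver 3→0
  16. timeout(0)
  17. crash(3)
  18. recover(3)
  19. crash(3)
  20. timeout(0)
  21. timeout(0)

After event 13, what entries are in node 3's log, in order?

step 1 timeout(0): 0={coor,t=1,log=-}
step 2 deliver 0→1: 1={part,t=1,log=-}
step 3 deliver 1→0: —
step 4 deliver 0→2: 2={part,t=1,log=-}
step 5 deliver 2→0: —
step 6 deliver 2→1: —
step 7 deliver 2→3: —
step 8 timeout(0): 0={coor,t=2,log=-}
step 9 crash(1): 1={✗part,t=1,log=-}
step 10 recover(1): 1={part,t=1,log=-}
step 11 propose(0,'x'): 0={coor,t=3,log=-}
step 12 deliver 0→1: 1={part,t=2,log=-}
step 13 deliver 1→0: —

empty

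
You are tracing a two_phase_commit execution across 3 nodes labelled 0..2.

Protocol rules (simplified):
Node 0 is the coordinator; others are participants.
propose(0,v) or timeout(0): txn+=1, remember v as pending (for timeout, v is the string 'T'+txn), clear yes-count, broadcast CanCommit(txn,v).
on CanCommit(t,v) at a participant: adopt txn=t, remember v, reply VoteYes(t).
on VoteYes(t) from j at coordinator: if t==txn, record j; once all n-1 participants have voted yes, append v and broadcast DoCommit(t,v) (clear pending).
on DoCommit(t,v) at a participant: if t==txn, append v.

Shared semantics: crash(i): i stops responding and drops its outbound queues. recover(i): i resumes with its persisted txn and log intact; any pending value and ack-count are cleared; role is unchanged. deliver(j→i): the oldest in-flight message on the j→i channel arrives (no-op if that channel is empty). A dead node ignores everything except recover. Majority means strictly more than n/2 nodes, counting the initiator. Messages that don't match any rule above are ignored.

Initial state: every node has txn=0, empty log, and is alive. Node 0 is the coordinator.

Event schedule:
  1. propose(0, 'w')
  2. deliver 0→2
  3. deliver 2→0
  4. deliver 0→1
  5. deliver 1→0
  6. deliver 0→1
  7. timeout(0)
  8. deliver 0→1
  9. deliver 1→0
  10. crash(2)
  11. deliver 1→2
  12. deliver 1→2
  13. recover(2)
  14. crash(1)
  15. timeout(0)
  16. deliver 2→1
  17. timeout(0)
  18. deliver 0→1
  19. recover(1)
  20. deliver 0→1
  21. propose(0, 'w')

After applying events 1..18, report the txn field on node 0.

1. propose(0,'w'):  <0:coor t1 ->
2. deliver 0→2:  <2:part t1 ->
3. deliver 2→0:  nop
4. deliver 0→1:  <1:part t1 ->
5. deliver 1→0:  <0:coor t1 w>
6. deliver 0→1:  <1:part t1 w>
7. timeout(0):  <0:coor t2 w>
8. deliver 0→1:  <1:part t2 w>
9. deliver 1→0:  nop
10. crash(2):  <2:✗part t1 ->
11. deliver 1→2:  nop
12. deliver 1→2:  nop
13. recover(2):  <2:part t1 ->
14. crash(1):  <1:✗part t2 w>
15. timeout(0):  <0:coor t3 w>
16. deliver 2→1:  nop
17. timeout(0):  <0:coor t4 w>
18. deliver 0→1:  nop

4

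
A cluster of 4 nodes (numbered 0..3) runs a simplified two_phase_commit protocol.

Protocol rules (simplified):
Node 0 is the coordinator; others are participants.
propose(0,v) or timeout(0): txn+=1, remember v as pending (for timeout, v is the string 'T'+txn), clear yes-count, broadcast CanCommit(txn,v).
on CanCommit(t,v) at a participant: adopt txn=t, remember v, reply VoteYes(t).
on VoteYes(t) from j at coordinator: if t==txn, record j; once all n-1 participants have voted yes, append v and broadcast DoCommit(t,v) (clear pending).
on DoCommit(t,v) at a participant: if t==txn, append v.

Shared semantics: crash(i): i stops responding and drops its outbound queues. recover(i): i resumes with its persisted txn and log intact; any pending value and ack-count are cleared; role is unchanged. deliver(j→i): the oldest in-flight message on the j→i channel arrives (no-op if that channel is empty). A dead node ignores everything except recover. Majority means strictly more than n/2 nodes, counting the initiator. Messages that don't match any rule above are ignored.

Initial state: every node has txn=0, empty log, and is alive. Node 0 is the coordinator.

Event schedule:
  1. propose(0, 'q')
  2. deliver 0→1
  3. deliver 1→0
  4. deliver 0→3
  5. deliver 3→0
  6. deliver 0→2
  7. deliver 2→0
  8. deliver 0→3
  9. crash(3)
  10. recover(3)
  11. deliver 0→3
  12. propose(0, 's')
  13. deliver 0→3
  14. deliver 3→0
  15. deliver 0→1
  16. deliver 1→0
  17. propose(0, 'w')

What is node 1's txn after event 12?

e1 propose(0,'q'): 0[coor,t=1,-]
e2 deliver 0→1: 1[part,t=1,-]
e3 deliver 1→0: ·
e4 deliver 0→3: 3[part,t=1,-]
e5 deliver 3→0: ·
e6 deliver 0→2: 2[part,t=1,-]
e7 deliver 2→0: 0[coor,t=1,q]
e8 deliver 0→3: 3[part,t=1,q]
e9 crash(3): 3[✗part,t=1,q]
e10 recover(3): 3[part,t=1,q]
e11 deliver 0→3: ·
e12 propose(0,'s'): 0[coor,t=2,q]

1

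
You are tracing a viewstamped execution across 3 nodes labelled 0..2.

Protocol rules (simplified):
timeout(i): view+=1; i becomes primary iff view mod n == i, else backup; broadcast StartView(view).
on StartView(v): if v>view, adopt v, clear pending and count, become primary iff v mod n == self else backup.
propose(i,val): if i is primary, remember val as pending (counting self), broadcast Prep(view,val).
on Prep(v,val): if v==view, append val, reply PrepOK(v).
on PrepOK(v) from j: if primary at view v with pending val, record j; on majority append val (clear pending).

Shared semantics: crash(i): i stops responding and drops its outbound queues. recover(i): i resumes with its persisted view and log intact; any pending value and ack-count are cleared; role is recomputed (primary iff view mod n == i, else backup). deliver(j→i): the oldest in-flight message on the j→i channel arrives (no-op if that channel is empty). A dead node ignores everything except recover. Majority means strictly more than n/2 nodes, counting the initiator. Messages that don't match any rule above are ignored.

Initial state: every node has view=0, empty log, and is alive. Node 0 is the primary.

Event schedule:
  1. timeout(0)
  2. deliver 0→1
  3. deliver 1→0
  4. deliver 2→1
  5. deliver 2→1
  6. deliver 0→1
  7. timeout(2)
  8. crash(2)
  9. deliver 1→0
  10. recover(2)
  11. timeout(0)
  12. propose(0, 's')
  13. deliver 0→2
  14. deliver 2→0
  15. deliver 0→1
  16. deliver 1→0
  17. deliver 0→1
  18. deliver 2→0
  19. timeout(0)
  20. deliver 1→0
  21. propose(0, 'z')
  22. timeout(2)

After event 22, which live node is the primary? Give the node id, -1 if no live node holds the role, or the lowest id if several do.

0

after 1 — timeout(0): n0:back/v1/[-]
after 2 — deliver 0→1: n1:prim/v1/[-]
after 3 — deliver 1→0: ·
after 4 — deliver 2→1: ·
after 5 — deliver 2→1: ·
after 6 — deliver 0→1: ·
after 7 — timeout(2): n2:back/v1/[-]
after 8 — crash(2): n2:✗back/v1/[-]
after 9 — deliver 1→0: ·
after 10 — recover(2): n2:back/v1/[-]
after 11 — timeout(0): n0:back/v2/[-]
after 12 — propose(0,'s'): ·
after 13 — deliver 0→2: ·
after 14 — deliver 2→0: ·
after 15 — deliver 0→1: n1:back/v2/[-]
after 16 — deliver 1→0: ·
after 17 — deliver 0→1: ·
after 18 — deliver 2→0: ·
after 19 — timeout(0): n0:prim/v3/[-]
after 20 — deliver 1→0: ·
after 21 — propose(0,'z'): ·
after 22 — timeout(2): n2:prim/v2/[-]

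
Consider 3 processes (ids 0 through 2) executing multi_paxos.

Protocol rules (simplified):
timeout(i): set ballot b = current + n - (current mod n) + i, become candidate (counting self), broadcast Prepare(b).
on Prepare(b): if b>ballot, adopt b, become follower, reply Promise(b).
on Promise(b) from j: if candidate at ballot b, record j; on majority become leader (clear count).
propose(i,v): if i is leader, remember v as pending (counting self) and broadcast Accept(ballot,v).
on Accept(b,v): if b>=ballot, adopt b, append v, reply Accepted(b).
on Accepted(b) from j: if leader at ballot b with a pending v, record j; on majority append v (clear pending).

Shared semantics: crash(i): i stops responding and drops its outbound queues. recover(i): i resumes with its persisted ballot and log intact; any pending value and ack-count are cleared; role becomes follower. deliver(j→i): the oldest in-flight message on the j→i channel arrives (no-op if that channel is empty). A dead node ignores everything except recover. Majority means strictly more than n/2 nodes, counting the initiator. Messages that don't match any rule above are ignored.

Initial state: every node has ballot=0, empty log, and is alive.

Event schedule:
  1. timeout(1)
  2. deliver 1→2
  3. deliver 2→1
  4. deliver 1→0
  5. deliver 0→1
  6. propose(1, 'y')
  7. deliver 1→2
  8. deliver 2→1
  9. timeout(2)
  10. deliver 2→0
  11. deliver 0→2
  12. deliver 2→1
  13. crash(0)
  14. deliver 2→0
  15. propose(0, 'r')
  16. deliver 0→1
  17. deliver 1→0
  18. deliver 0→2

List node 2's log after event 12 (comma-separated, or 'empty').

[1] timeout(1) → N1(cand b4 [-])
[2] deliver 1→2 → N2(foll b4 [-])
[3] deliver 2→1 → N1(lead b4 [-])
[4] deliver 1→0 → N0(foll b4 [-])
[5] deliver 0→1 → ∅
[6] propose(1,'y') → ∅
[7] deliver 1→2 → N2(foll b4 [y])
[8] deliver 2→1 → N1(lead b4 [y])
[9] timeout(2) → N2(cand b8 [y])
[10] deliver 2→0 → N0(foll b8 [-])
[11] deliver 0→2 → N2(lead b8 [y])
[12] deliver 2→1 → N1(foll b8 [y])

y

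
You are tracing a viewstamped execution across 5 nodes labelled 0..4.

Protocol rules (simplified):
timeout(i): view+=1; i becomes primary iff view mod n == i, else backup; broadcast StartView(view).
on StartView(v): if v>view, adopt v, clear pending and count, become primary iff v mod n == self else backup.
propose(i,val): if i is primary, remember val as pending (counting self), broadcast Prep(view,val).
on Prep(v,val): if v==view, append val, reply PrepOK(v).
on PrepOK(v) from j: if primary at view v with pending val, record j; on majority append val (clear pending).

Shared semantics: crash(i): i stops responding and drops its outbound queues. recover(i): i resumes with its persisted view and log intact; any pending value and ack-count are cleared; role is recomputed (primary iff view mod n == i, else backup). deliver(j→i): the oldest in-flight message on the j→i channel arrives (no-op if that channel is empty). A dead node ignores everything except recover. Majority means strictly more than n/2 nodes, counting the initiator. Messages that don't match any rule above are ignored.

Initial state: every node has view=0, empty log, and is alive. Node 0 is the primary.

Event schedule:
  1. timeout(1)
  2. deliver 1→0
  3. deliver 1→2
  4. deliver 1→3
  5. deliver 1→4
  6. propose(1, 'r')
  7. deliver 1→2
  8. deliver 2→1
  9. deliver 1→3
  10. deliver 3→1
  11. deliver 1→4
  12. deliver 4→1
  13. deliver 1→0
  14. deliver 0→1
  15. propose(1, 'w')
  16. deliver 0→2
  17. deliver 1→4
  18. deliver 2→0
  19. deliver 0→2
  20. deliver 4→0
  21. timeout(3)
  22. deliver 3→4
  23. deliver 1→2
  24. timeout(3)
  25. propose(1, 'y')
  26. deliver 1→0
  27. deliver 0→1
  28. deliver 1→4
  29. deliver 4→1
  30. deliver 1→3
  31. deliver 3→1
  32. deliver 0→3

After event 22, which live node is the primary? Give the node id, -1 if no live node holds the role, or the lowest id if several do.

e1 timeout(1): 1[prim,v=1,-]
e2 deliver 1→0: 0[back,v=1,-]
e3 deliver 1→2: 2[back,v=1,-]
e4 deliver 1→3: 3[back,v=1,-]
e5 deliver 1→4: 4[back,v=1,-]
e6 propose(1,'r'): ·
e7 deliver 1→2: 2[back,v=1,r]
e8 deliver 2→1: ·
e9 deliver 1→3: 3[back,v=1,r]
e10 deliver 3→1: 1[prim,v=1,r]
e11 deliver 1→4: 4[back,v=1,r]
e12 deliver 4→1: ·
e13 deliver 1→0: 0[back,v=1,r]
e14 deliver 0→1: ·
e15 propose(1,'w'): ·
e16 deliver 0→2: ·
e17 deliver 1→4: 4[back,v=1,r,w]
e18 deliver 2→0: ·
e19 deliver 0→2: ·
e20 deliver 4→0: ·
e21 timeout(3): 3[back,v=2,r]
e22 deliver 3→4: 4[back,v=2,r,w]

1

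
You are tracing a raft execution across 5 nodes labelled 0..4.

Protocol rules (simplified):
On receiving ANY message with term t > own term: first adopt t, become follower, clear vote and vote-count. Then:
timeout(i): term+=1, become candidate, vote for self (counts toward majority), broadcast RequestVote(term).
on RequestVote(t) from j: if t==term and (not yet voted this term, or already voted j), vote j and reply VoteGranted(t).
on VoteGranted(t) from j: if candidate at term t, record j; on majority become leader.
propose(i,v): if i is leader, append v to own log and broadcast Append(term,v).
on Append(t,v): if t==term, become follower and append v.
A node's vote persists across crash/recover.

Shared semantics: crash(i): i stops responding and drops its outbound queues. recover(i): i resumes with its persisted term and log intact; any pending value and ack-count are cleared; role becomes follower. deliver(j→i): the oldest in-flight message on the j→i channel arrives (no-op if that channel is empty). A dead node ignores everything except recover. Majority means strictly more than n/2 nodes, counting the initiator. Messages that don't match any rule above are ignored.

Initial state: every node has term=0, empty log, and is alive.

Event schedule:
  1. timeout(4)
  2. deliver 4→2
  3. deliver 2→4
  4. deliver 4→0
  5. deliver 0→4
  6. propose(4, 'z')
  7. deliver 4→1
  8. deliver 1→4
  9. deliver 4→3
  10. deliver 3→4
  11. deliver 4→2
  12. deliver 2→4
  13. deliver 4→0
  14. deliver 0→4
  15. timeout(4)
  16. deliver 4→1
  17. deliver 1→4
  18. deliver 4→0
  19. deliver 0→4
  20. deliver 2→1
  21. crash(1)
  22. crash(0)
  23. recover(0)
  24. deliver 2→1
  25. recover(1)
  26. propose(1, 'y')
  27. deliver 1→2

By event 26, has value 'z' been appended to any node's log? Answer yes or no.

yes

after 1 — timeout(4): n4:cand/t1/[-]
after 2 — deliver 4→2: n2:foll/t1/[-]
after 3 — deliver 2→4: ·
after 4 — deliver 4→0: n0:foll/t1/[-]
after 5 — deliver 0→4: n4:lead/t1/[-]
after 6 — propose(4,'z'): n4:lead/t1/[z]
after 7 — deliver 4→1: n1:foll/t1/[-]
after 8 — deliver 1→4: ·
after 9 — deliver 4→3: n3:foll/t1/[-]
after 10 — deliver 3→4: ·
after 11 — deliver 4→2: n2:foll/t1/[z]
after 12 — deliver 2→4: ·
after 13 — deliver 4→0: n0:foll/t1/[z]
after 14 — deliver 0→4: ·
after 15 — timeout(4): n4:cand/t2/[z]
after 16 — deliver 4→1: n1:foll/t1/[z]
after 17 — deliver 1→4: ·
after 18 — deliver 4→0: n0:foll/t2/[z]
after 19 — deliver 0→4: ·
after 20 — deliver 2→1: ·
after 21 — crash(1): n1:✗foll/t1/[z]
after 22 — crash(0): n0:✗foll/t2/[z]
after 23 — recover(0): n0:foll/t2/[z]
after 24 — deliver 2→1: ·
after 25 — recover(1): n1:foll/t1/[z]
after 26 — propose(1,'y'): ·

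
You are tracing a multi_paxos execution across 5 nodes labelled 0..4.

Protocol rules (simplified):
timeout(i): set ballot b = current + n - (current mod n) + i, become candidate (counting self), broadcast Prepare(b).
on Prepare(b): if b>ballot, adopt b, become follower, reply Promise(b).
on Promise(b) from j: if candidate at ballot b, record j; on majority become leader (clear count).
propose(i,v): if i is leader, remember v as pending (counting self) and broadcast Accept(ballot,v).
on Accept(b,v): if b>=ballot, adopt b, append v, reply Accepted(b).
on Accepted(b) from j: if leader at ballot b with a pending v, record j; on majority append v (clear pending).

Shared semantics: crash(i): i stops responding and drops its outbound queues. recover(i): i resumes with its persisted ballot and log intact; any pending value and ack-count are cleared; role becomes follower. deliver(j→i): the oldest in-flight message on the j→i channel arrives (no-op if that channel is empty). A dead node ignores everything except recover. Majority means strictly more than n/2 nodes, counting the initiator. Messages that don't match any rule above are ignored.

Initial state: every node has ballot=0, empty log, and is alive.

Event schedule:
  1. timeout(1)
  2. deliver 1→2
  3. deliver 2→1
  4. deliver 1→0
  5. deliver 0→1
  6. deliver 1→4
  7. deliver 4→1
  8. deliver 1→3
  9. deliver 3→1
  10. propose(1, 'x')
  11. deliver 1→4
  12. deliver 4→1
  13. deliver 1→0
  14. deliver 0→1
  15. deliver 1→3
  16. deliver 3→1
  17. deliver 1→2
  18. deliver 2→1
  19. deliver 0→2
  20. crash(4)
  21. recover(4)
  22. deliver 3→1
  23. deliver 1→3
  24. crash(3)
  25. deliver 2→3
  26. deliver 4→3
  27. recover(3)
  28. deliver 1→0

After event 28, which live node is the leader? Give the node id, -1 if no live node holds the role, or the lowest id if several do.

1

[1] timeout(1) → N1(cand b6 [-])
[2] deliver 1→2 → N2(foll b6 [-])
[3] deliver 2→1 → ∅
[4] deliver 1→0 → N0(foll b6 [-])
[5] deliver 0→1 → N1(lead b6 [-])
[6] deliver 1→4 → N4(foll b6 [-])
[7] deliver 4→1 → ∅
[8] deliver 1→3 → N3(foll b6 [-])
[9] deliver 3→1 → ∅
[10] propose(1,'x') → ∅
[11] deliver 1→4 → N4(foll b6 [x])
[12] deliver 4→1 → ∅
[13] deliver 1→0 → N0(foll b6 [x])
[14] deliver 0→1 → N1(lead b6 [x])
[15] deliver 1→3 → N3(foll b6 [x])
[16] deliver 3→1 → ∅
[17] deliver 1→2 → N2(foll b6 [x])
[18] deliver 2→1 → ∅
[19] deliver 0→2 → ∅
[20] crash(4) → N4(✗foll b6 [x])
[21] recover(4) → N4(foll b6 [x])
[22] deliver 3→1 → ∅
[23] deliver 1→3 → ∅
[24] crash(3) → N3(✗foll b6 [x])
[25] deliver 2→3 → ∅
[26] deliver 4→3 → ∅
[27] recover(3) → N3(foll b6 [x])
[28] deliver 1→0 → ∅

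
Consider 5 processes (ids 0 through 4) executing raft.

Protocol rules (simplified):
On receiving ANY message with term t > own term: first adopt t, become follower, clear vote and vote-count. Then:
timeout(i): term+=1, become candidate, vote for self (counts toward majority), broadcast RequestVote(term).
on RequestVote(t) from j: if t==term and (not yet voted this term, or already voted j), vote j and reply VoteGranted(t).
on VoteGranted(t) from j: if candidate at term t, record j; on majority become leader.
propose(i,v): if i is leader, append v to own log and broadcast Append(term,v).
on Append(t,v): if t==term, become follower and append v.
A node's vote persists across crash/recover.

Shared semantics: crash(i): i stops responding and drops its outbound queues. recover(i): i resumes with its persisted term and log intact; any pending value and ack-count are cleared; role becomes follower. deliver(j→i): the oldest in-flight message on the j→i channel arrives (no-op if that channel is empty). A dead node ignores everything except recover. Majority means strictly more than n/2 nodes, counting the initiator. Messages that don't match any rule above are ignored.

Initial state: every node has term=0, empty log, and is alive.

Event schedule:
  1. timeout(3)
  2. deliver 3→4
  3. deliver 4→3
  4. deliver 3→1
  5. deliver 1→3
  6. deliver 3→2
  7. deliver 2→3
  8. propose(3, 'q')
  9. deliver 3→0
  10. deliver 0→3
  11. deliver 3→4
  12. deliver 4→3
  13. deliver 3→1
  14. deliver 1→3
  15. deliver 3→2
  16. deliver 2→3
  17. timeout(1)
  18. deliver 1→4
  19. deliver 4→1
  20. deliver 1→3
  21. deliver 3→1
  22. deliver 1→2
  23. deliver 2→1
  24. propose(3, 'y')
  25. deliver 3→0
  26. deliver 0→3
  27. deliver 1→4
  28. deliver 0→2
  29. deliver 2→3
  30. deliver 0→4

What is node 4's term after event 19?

1. timeout(3):  <3:cand t1 ->
2. deliver 3→4:  <4:foll t1 ->
3. deliver 4→3:  nop
4. deliver 3→1:  <1:foll t1 ->
5. deliver 1→3:  <3:lead t1 ->
6. deliver 3→2:  <2:foll t1 ->
7. deliver 2→3:  nop
8. propose(3,'q'):  <3:lead t1 q>
9. deliver 3→0:  <0:foll t1 ->
10. deliver 0→3:  nop
11. deliver 3→4:  <4:foll t1 q>
12. deliver 4→3:  nop
13. deliver 3→1:  <1:foll t1 q>
14. deliver 1→3:  nop
15. deliver 3→2:  <2:foll t1 q>
16. deliver 2→3:  nop
17. timeout(1):  <1:cand t2 q>
18. deliver 1→4:  <4:foll t2 q>
19. deliver 4→1:  nop

2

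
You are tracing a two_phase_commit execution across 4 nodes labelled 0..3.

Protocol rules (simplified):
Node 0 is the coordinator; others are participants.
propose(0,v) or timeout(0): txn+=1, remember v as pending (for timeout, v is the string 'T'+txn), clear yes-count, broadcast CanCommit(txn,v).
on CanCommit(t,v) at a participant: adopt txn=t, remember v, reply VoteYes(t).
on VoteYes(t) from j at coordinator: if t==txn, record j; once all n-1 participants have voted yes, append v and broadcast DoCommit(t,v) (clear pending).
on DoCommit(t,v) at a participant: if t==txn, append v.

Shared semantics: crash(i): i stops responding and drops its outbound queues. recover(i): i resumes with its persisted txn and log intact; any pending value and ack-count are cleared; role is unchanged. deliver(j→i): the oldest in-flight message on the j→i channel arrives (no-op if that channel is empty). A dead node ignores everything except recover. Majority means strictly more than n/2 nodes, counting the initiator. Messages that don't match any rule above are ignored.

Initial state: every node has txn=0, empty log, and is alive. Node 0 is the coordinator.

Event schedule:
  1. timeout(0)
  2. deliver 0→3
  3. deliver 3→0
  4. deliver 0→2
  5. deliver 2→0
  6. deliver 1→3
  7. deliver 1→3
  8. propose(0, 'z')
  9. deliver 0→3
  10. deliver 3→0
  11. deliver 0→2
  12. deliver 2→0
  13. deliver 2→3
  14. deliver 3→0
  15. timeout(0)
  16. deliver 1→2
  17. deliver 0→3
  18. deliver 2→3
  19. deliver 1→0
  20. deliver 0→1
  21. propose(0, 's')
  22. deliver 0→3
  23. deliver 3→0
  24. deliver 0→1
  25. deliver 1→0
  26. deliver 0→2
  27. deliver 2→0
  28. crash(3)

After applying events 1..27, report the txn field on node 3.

1. timeout(0):  <0:coor t1 ->
2. deliver 0→3:  <3:part t1 ->
3. deliver 3→0:  nop
4. deliver 0→2:  <2:part t1 ->
5. deliver 2→0:  nop
6. deliver 1→3:  nop
7. deliver 1→3:  nop
8. propose(0,'z'):  <0:coor t2 ->
9. deliver 0→3:  <3:part t2 ->
10. deliver 3→0:  nop
11. deliver 0→2:  <2:part t2 ->
12. deliver 2→0:  nop
13. deliver 2→3:  nop
14. deliver 3→0:  nop
15. timeout(0):  <0:coor t3 ->
16. deliver 1→2:  nop
17. deliver 0→3:  <3:part t3 ->
18. deliver 2→3:  nop
19. deliver 1→0:  nop
20. deliver 0→1:  <1:part t1 ->
21. propose(0,'s'):  <0:coor t4 ->
22. deliver 0→3:  <3:part t4 ->
23. deliver 3→0:  nop
24. deliver 0→1:  <1:part t2 ->
25. deliver 1→0:  nop
26. deliver 0→2:  <2:part t3 ->
27. deliver 2→0:  nop

4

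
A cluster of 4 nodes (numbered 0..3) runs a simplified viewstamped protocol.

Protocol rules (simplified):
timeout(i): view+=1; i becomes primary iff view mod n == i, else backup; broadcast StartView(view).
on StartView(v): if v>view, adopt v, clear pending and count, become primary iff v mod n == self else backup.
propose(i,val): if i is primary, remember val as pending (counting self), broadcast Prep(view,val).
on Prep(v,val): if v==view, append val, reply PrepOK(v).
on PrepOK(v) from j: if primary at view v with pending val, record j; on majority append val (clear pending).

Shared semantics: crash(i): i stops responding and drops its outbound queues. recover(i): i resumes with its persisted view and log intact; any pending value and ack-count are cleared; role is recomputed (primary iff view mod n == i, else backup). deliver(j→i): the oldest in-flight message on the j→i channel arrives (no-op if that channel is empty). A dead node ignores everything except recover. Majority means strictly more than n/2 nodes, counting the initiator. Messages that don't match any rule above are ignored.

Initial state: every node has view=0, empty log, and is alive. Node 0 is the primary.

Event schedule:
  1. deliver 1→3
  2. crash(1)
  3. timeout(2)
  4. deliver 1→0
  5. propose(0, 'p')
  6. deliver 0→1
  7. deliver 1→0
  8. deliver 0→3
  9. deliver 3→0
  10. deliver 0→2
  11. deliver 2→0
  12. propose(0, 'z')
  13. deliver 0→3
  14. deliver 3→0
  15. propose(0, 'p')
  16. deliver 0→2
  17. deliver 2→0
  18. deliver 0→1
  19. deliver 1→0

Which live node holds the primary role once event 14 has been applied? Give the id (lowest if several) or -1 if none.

-1

e1 deliver 1→3: ·
e2 crash(1): 1[✗back,v=0,-]
e3 timeout(2): 2[back,v=1,-]
e4 deliver 1→0: ·
e5 propose(0,'p'): ·
e6 deliver 0→1: ·
e7 deliver 1→0: ·
e8 deliver 0→3: 3[back,v=0,p]
e9 deliver 3→0: ·
e10 deliver 0→2: ·
e11 deliver 2→0: 0[back,v=1,-]
e12 propose(0,'z'): ·
e13 deliver 0→3: ·
e14 deliver 3→0: ·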